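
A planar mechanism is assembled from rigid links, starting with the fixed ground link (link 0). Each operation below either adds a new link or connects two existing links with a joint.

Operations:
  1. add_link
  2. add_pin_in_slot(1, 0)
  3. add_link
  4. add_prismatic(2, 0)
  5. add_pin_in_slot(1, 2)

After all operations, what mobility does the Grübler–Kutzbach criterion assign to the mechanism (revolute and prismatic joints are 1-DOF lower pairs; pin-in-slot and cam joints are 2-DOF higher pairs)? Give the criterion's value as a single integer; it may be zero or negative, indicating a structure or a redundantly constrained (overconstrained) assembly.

M = 2

(L,J1,J2)=(1,0,0); link0 fixed
link1: (2,0,0)
PS 1-0 [J2]: (2,0,1)
link2: (3,0,1)
P 2-0 [J1]: (3,1,1)
PS 1-2 [J2]: (3,1,2)
Grübler: 3·2 − 2·1 − 2 = 2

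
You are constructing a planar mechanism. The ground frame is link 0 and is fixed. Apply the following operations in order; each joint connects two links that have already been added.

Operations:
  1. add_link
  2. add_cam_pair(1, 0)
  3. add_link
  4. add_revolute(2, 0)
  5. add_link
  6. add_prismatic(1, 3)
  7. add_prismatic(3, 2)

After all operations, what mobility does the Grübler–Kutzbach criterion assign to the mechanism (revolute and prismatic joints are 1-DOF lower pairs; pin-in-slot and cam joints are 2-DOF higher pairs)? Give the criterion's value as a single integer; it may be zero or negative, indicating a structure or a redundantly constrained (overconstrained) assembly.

M = 2

link 0 = ground. State L|J1|J2 = 1|0|0
+link1  2|0|0
C(1,0) f=2→J2  2|0|1
+link2  3|0|1
R(2,0) f=1→J1  3|1|1
+link3  4|1|1
P(1,3) f=1→J1  4|2|1
P(3,2) f=1→J1  4|3|1
M = 3(4−1)−2·3−1 = 9−6−1 = 2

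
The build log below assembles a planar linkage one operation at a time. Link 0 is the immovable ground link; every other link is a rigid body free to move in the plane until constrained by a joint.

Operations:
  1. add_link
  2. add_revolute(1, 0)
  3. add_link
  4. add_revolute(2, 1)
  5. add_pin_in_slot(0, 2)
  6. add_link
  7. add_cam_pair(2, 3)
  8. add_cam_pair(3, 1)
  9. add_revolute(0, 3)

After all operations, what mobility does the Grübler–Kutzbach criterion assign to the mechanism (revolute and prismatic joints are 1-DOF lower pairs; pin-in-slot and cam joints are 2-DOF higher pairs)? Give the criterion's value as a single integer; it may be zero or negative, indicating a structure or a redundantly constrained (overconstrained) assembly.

[1;0;0] (link 0 is ground)
L+ [2;0;0]
R(1,0)∈J1 [2;1;0]
L+ [3;1;0]
R(2,1)∈J1 [3;2;0]
PS(0,2)∈J2 [3;2;1]
L+ [4;2;1]
C(2,3)∈J2 [4;2;2]
C(3,1)∈J2 [4;2;3]
R(0,3)∈J1 [4;3;3]
mobility = 9 − 6 − 3 = 0

M = 0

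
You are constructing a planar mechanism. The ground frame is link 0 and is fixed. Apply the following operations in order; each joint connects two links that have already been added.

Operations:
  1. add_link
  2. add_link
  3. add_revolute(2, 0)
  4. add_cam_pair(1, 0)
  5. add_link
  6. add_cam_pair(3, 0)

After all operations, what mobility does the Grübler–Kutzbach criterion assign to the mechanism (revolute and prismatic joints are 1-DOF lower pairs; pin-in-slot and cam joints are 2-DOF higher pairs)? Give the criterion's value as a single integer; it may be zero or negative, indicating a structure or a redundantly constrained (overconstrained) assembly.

M = 5

(L,J1,J2)=(1,0,0); link0 fixed
link1: (2,0,0)
link2: (3,0,0)
R 2-0 [J1]: (3,1,0)
C 1-0 [J2]: (3,1,1)
link3: (4,1,1)
C 3-0 [J2]: (4,1,2)
Grübler: 3·3 − 2·1 − 2 = 5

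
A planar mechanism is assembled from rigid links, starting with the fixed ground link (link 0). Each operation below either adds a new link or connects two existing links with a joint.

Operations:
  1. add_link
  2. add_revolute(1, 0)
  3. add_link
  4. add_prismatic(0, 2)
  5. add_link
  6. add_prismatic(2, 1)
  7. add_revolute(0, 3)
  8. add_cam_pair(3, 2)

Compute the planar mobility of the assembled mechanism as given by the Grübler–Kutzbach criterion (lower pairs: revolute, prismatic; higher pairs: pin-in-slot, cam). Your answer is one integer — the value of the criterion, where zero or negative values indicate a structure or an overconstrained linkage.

M = 0

[1;0;0] (link 0 is ground)
L+ [2;0;0]
R(1,0)∈J1 [2;1;0]
L+ [3;1;0]
P(0,2)∈J1 [3;2;0]
L+ [4;2;0]
P(2,1)∈J1 [4;3;0]
R(0,3)∈J1 [4;4;0]
C(3,2)∈J2 [4;4;1]
mobility = 9 − 8 − 1 = 0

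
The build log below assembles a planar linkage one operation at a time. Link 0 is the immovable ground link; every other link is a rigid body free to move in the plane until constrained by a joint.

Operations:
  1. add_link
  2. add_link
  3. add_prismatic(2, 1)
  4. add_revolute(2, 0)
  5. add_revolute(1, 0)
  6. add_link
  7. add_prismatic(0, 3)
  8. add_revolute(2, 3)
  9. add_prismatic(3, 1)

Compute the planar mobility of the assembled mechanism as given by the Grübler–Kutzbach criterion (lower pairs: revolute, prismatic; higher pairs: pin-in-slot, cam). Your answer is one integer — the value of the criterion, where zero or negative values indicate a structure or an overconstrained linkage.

ground; <1,0,0>
#1 <2,0,0>
#2 <3,0,0>
P:2↔1 J1 <3,1,0>
R:2↔0 J1 <3,2,0>
R:1↔0 J1 <3,3,0>
#3 <4,3,0>
P:0↔3 J1 <4,4,0>
R:2↔3 J1 <4,5,0>
P:3↔1 J1 <4,6,0>
3×3 − 2×6 − 1×0 = -3

M = -3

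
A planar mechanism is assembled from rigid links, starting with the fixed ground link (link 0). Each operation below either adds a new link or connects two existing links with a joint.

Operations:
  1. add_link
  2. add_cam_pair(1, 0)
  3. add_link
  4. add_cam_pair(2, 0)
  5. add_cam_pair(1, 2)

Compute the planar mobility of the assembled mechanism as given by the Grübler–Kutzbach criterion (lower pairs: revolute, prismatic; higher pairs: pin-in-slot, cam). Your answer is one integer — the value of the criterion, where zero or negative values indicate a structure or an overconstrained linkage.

[1;0;0] (link 0 is ground)
L+ [2;0;0]
C(1,0)∈J2 [2;0;1]
L+ [3;0;1]
C(2,0)∈J2 [3;0;2]
C(1,2)∈J2 [3;0;3]
mobility = 6 − 0 − 3 = 3

M = 3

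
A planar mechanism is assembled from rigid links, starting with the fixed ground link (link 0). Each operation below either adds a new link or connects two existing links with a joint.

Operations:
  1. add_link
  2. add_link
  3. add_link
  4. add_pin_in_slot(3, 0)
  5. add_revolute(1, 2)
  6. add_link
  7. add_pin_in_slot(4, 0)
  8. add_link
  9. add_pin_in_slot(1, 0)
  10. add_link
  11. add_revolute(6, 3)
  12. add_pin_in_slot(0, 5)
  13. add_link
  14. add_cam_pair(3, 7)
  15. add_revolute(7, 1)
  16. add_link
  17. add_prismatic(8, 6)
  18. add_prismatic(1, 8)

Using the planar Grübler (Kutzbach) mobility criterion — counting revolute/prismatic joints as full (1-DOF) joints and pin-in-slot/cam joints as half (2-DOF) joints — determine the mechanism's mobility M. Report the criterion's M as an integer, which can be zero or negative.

M = 9

L=1 J1=0 J2=0
add link → L=2 J1=0 J2=0
add link → L=3 J1=0 J2=0
add link → L=4 J1=0 J2=0
PS@3,0 dof=2 J2 → L=4 J1=0 J2=1
R@1,2 dof=1 J1 → L=4 J1=1 J2=1
add link → L=5 J1=1 J2=1
PS@4,0 dof=2 J2 → L=5 J1=1 J2=2
add link → L=6 J1=1 J2=2
PS@1,0 dof=2 J2 → L=6 J1=1 J2=3
add link → L=7 J1=1 J2=3
R@6,3 dof=1 J1 → L=7 J1=2 J2=3
PS@0,5 dof=2 J2 → L=7 J1=2 J2=4
add link → L=8 J1=2 J2=4
C@3,7 dof=2 J2 → L=8 J1=2 J2=5
R@7,1 dof=1 J1 → L=8 J1=3 J2=5
add link → L=9 J1=3 J2=5
P@8,6 dof=1 J1 → L=9 J1=4 J2=5
P@1,8 dof=1 J1 → L=9 J1=5 J2=5
M=3(L−1)−2J1−J2=3·8−2·5−5=9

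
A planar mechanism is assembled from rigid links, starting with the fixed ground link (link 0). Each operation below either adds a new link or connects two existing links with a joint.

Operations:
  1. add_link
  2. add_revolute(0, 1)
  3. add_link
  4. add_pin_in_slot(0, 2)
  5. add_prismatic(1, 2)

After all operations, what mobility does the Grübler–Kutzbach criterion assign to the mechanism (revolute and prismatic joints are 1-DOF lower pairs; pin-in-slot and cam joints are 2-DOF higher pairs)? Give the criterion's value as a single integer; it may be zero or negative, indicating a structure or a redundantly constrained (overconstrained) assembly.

M = 1

L=1 J1=0 J2=0
add link → L=2 J1=0 J2=0
R@0,1 dof=1 J1 → L=2 J1=1 J2=0
add link → L=3 J1=1 J2=0
PS@0,2 dof=2 J2 → L=3 J1=1 J2=1
P@1,2 dof=1 J1 → L=3 J1=2 J2=1
M=3(L−1)−2J1−J2=3·2−2·2−1=1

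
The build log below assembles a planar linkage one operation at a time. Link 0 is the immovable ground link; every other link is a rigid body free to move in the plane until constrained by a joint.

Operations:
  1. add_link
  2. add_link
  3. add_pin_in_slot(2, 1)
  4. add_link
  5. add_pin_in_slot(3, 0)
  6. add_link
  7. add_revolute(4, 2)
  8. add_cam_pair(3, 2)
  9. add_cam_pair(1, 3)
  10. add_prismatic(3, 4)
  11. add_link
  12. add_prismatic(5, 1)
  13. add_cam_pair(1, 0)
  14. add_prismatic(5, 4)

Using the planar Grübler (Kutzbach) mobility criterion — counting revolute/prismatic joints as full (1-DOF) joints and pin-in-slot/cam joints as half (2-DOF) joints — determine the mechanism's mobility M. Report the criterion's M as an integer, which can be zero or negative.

M = 2

link 0 = ground. State L|J1|J2 = 1|0|0
+link1  2|0|0
+link2  3|0|0
PS(2,1) f=2→J2  3|0|1
+link3  4|0|1
PS(3,0) f=2→J2  4|0|2
+link4  5|0|2
R(4,2) f=1→J1  5|1|2
C(3,2) f=2→J2  5|1|3
C(1,3) f=2→J2  5|1|4
P(3,4) f=1→J1  5|2|4
+link5  6|2|4
P(5,1) f=1→J1  6|3|4
C(1,0) f=2→J2  6|3|5
P(5,4) f=1→J1  6|4|5
M = 3(6−1)−2·4−5 = 15−8−5 = 2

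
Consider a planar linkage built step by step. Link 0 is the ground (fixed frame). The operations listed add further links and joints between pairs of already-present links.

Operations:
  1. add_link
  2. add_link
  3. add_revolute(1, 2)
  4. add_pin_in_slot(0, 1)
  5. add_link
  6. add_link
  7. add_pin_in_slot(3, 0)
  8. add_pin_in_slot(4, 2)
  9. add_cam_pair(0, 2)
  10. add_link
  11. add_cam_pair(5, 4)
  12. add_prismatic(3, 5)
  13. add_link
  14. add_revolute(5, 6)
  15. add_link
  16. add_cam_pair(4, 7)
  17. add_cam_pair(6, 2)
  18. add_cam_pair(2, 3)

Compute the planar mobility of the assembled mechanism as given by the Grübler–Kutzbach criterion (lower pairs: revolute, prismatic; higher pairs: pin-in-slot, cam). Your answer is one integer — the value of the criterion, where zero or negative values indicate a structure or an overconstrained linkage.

link 0 = ground. State L|J1|J2 = 1|0|0
+link1  2|0|0
+link2  3|0|0
R(1,2) f=1→J1  3|1|0
PS(0,1) f=2→J2  3|1|1
+link3  4|1|1
+link4  5|1|1
PS(3,0) f=2→J2  5|1|2
PS(4,2) f=2→J2  5|1|3
C(0,2) f=2→J2  5|1|4
+link5  6|1|4
C(5,4) f=2→J2  6|1|5
P(3,5) f=1→J1  6|2|5
+link6  7|2|5
R(5,6) f=1→J1  7|3|5
+link7  8|3|5
C(4,7) f=2→J2  8|3|6
C(6,2) f=2→J2  8|3|7
C(2,3) f=2→J2  8|3|8
M = 3(8−1)−2·3−8 = 21−6−8 = 7

M = 7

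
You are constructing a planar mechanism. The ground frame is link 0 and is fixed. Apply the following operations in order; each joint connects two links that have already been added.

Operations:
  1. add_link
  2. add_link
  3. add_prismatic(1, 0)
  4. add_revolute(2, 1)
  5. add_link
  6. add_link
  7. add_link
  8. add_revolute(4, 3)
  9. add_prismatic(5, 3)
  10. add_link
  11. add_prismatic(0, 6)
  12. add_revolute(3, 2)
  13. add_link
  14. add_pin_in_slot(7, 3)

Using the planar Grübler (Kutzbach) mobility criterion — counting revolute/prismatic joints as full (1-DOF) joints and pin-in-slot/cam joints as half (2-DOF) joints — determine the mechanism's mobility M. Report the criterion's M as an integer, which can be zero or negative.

[1;0;0] (link 0 is ground)
L+ [2;0;0]
L+ [3;0;0]
P(1,0)∈J1 [3;1;0]
R(2,1)∈J1 [3;2;0]
L+ [4;2;0]
L+ [5;2;0]
L+ [6;2;0]
R(4,3)∈J1 [6;3;0]
P(5,3)∈J1 [6;4;0]
L+ [7;4;0]
P(0,6)∈J1 [7;5;0]
R(3,2)∈J1 [7;6;0]
L+ [8;6;0]
PS(7,3)∈J2 [8;6;1]
mobility = 21 − 12 − 1 = 8

M = 8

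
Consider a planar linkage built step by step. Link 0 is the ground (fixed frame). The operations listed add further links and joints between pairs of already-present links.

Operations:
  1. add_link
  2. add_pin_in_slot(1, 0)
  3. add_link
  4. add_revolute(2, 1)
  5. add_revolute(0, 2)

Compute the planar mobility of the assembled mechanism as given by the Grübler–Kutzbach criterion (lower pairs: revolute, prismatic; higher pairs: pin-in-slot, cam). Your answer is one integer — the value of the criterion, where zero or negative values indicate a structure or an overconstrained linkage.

M = 1

ground; <1,0,0>
#1 <2,0,0>
PS:1↔0 J2 <2,0,1>
#2 <3,0,1>
R:2↔1 J1 <3,1,1>
R:0↔2 J1 <3,2,1>
3×2 − 2×2 − 1×1 = 1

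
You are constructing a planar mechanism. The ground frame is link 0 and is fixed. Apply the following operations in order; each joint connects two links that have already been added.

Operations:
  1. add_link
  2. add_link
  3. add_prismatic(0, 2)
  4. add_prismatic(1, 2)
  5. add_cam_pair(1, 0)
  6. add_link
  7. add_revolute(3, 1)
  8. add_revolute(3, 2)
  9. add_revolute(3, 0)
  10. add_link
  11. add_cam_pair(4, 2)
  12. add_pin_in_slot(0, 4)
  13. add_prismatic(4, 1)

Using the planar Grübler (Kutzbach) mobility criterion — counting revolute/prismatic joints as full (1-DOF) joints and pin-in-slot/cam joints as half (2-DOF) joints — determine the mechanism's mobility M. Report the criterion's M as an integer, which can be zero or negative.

M = -3

ground; <1,0,0>
#1 <2,0,0>
#2 <3,0,0>
P:0↔2 J1 <3,1,0>
P:1↔2 J1 <3,2,0>
C:1↔0 J2 <3,2,1>
#3 <4,2,1>
R:3↔1 J1 <4,3,1>
R:3↔2 J1 <4,4,1>
R:3↔0 J1 <4,5,1>
#4 <5,5,1>
C:4↔2 J2 <5,5,2>
PS:0↔4 J2 <5,5,3>
P:4↔1 J1 <5,6,3>
3×4 − 2×6 − 1×3 = -3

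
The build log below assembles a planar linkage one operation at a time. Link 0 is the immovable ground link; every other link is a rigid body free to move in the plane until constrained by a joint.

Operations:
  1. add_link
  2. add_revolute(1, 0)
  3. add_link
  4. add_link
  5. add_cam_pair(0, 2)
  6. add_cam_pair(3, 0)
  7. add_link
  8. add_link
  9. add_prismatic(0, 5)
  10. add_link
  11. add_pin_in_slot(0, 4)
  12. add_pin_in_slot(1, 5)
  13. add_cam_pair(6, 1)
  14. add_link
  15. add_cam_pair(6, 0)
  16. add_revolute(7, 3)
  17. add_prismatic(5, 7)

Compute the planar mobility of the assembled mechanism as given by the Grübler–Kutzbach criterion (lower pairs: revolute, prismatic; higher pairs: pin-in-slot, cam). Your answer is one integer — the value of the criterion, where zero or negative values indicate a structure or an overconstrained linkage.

ground; <1,0,0>
#1 <2,0,0>
R:1↔0 J1 <2,1,0>
#2 <3,1,0>
#3 <4,1,0>
C:0↔2 J2 <4,1,1>
C:3↔0 J2 <4,1,2>
#4 <5,1,2>
#5 <6,1,2>
P:0↔5 J1 <6,2,2>
#6 <7,2,2>
PS:0↔4 J2 <7,2,3>
PS:1↔5 J2 <7,2,4>
C:6↔1 J2 <7,2,5>
#7 <8,2,5>
C:6↔0 J2 <8,2,6>
R:7↔3 J1 <8,3,6>
P:5↔7 J1 <8,4,6>
3×7 − 2×4 − 1×6 = 7

M = 7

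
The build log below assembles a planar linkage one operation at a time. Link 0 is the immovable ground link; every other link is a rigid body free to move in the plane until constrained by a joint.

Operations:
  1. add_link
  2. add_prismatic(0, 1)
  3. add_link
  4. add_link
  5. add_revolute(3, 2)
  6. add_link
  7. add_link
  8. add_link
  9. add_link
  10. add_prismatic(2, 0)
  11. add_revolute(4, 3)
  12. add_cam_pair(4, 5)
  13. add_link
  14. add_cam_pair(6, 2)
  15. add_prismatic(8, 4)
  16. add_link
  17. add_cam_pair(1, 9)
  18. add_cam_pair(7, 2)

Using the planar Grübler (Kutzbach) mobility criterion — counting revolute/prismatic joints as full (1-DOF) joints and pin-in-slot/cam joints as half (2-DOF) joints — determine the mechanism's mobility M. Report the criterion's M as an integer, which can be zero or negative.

link 0 = ground. State L|J1|J2 = 1|0|0
+link1  2|0|0
P(0,1) f=1→J1  2|1|0
+link2  3|1|0
+link3  4|1|0
R(3,2) f=1→J1  4|2|0
+link4  5|2|0
+link5  6|2|0
+link6  7|2|0
+link7  8|2|0
P(2,0) f=1→J1  8|3|0
R(4,3) f=1→J1  8|4|0
C(4,5) f=2→J2  8|4|1
+link8  9|4|1
C(6,2) f=2→J2  9|4|2
P(8,4) f=1→J1  9|5|2
+link9  10|5|2
C(1,9) f=2→J2  10|5|3
C(7,2) f=2→J2  10|5|4
M = 3(10−1)−2·5−4 = 27−10−4 = 13

M = 13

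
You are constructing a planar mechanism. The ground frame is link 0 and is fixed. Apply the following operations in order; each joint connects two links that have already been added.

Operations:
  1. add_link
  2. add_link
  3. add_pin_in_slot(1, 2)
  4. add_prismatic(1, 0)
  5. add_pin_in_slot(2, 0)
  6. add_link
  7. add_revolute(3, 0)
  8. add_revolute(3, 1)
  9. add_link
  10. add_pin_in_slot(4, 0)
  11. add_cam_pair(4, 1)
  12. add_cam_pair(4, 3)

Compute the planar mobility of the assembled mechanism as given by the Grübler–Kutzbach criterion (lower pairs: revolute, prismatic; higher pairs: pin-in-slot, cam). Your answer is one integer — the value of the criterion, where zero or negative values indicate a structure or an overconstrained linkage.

M = 1

L=1 J1=0 J2=0
add link → L=2 J1=0 J2=0
add link → L=3 J1=0 J2=0
PS@1,2 dof=2 J2 → L=3 J1=0 J2=1
P@1,0 dof=1 J1 → L=3 J1=1 J2=1
PS@2,0 dof=2 J2 → L=3 J1=1 J2=2
add link → L=4 J1=1 J2=2
R@3,0 dof=1 J1 → L=4 J1=2 J2=2
R@3,1 dof=1 J1 → L=4 J1=3 J2=2
add link → L=5 J1=3 J2=2
PS@4,0 dof=2 J2 → L=5 J1=3 J2=3
C@4,1 dof=2 J2 → L=5 J1=3 J2=4
C@4,3 dof=2 J2 → L=5 J1=3 J2=5
M=3(L−1)−2J1−J2=3·4−2·3−5=1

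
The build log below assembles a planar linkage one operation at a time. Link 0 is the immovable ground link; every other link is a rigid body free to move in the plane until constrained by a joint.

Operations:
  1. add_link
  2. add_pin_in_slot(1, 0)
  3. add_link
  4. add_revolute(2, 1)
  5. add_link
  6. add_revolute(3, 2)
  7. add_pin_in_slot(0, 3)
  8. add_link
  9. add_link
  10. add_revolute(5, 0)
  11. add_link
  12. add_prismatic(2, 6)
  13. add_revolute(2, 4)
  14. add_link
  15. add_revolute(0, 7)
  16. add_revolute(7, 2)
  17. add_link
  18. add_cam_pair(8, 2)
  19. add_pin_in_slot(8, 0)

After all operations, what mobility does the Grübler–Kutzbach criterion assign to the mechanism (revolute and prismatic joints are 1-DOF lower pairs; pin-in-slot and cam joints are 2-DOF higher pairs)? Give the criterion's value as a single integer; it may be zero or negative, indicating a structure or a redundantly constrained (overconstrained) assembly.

(L,J1,J2)=(1,0,0); link0 fixed
link1: (2,0,0)
PS 1-0 [J2]: (2,0,1)
link2: (3,0,1)
R 2-1 [J1]: (3,1,1)
link3: (4,1,1)
R 3-2 [J1]: (4,2,1)
PS 0-3 [J2]: (4,2,2)
link4: (5,2,2)
link5: (6,2,2)
R 5-0 [J1]: (6,3,2)
link6: (7,3,2)
P 2-6 [J1]: (7,4,2)
R 2-4 [J1]: (7,5,2)
link7: (8,5,2)
R 0-7 [J1]: (8,6,2)
R 7-2 [J1]: (8,7,2)
link8: (9,7,2)
C 8-2 [J2]: (9,7,3)
PS 8-0 [J2]: (9,7,4)
Grübler: 3·8 − 2·7 − 4 = 6

M = 6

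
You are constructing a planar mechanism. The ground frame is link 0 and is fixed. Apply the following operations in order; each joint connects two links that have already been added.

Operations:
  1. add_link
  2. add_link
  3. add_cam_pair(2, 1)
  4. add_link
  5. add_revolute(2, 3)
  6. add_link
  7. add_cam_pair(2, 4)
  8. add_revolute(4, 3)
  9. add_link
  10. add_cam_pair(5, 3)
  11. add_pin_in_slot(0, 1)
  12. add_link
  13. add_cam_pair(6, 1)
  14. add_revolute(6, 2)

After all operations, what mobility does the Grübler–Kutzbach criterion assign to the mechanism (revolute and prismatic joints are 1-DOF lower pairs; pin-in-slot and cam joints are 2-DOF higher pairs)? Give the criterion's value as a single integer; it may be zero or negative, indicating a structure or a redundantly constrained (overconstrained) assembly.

[1;0;0] (link 0 is ground)
L+ [2;0;0]
L+ [3;0;0]
C(2,1)∈J2 [3;0;1]
L+ [4;0;1]
R(2,3)∈J1 [4;1;1]
L+ [5;1;1]
C(2,4)∈J2 [5;1;2]
R(4,3)∈J1 [5;2;2]
L+ [6;2;2]
C(5,3)∈J2 [6;2;3]
PS(0,1)∈J2 [6;2;4]
L+ [7;2;4]
C(6,1)∈J2 [7;2;5]
R(6,2)∈J1 [7;3;5]
mobility = 18 − 6 − 5 = 7

M = 7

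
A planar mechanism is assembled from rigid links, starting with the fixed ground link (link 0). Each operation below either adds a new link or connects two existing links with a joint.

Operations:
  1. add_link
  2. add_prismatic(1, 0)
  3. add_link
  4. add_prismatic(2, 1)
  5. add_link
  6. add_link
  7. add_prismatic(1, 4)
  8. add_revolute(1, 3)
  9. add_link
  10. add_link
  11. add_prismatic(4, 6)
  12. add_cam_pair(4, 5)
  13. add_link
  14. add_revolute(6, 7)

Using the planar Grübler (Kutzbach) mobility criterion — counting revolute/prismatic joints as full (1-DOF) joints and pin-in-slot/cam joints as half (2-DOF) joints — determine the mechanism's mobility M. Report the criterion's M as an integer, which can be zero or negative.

M = 8

L=1 J1=0 J2=0
add link → L=2 J1=0 J2=0
P@1,0 dof=1 J1 → L=2 J1=1 J2=0
add link → L=3 J1=1 J2=0
P@2,1 dof=1 J1 → L=3 J1=2 J2=0
add link → L=4 J1=2 J2=0
add link → L=5 J1=2 J2=0
P@1,4 dof=1 J1 → L=5 J1=3 J2=0
R@1,3 dof=1 J1 → L=5 J1=4 J2=0
add link → L=6 J1=4 J2=0
add link → L=7 J1=4 J2=0
P@4,6 dof=1 J1 → L=7 J1=5 J2=0
C@4,5 dof=2 J2 → L=7 J1=5 J2=1
add link → L=8 J1=5 J2=1
R@6,7 dof=1 J1 → L=8 J1=6 J2=1
M=3(L−1)−2J1−J2=3·7−2·6−1=8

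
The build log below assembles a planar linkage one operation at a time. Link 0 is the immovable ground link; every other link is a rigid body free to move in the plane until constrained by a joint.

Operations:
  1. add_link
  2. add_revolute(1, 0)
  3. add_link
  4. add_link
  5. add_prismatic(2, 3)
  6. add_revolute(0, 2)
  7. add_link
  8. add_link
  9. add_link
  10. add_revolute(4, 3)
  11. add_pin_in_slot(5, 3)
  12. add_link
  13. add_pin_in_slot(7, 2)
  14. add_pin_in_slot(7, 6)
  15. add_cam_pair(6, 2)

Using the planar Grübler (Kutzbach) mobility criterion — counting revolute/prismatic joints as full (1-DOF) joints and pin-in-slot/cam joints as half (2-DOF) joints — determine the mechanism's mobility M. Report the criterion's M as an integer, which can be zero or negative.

ground; <1,0,0>
#1 <2,0,0>
R:1↔0 J1 <2,1,0>
#2 <3,1,0>
#3 <4,1,0>
P:2↔3 J1 <4,2,0>
R:0↔2 J1 <4,3,0>
#4 <5,3,0>
#5 <6,3,0>
#6 <7,3,0>
R:4↔3 J1 <7,4,0>
PS:5↔3 J2 <7,4,1>
#7 <8,4,1>
PS:7↔2 J2 <8,4,2>
PS:7↔6 J2 <8,4,3>
C:6↔2 J2 <8,4,4>
3×7 − 2×4 − 1×4 = 9

M = 9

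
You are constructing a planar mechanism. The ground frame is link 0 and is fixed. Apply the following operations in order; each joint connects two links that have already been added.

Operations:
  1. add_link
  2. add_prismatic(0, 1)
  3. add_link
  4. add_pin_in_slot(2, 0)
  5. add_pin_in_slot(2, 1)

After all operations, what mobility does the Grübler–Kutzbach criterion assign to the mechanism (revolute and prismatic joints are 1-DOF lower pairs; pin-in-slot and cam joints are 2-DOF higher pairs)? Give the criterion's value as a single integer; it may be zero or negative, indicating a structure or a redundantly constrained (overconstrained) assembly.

link 0 = ground. State L|J1|J2 = 1|0|0
+link1  2|0|0
P(0,1) f=1→J1  2|1|0
+link2  3|1|0
PS(2,0) f=2→J2  3|1|1
PS(2,1) f=2→J2  3|1|2
M = 3(3−1)−2·1−2 = 6−2−2 = 2

M = 2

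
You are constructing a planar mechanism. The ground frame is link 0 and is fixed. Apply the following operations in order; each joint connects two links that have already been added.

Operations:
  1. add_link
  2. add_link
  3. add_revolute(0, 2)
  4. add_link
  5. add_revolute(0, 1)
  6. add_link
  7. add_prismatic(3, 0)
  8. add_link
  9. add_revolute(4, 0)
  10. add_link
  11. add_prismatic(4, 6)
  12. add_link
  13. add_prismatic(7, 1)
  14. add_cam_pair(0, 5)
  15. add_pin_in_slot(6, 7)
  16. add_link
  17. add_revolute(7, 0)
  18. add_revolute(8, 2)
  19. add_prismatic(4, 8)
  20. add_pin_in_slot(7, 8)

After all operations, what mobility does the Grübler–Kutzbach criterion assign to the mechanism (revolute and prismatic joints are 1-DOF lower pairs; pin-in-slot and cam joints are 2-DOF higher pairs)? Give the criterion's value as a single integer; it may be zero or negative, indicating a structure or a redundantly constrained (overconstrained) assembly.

M = 3

(L,J1,J2)=(1,0,0); link0 fixed
link1: (2,0,0)
link2: (3,0,0)
R 0-2 [J1]: (3,1,0)
link3: (4,1,0)
R 0-1 [J1]: (4,2,0)
link4: (5,2,0)
P 3-0 [J1]: (5,3,0)
link5: (6,3,0)
R 4-0 [J1]: (6,4,0)
link6: (7,4,0)
P 4-6 [J1]: (7,5,0)
link7: (8,5,0)
P 7-1 [J1]: (8,6,0)
C 0-5 [J2]: (8,6,1)
PS 6-7 [J2]: (8,6,2)
link8: (9,6,2)
R 7-0 [J1]: (9,7,2)
R 8-2 [J1]: (9,8,2)
P 4-8 [J1]: (9,9,2)
PS 7-8 [J2]: (9,9,3)
Grübler: 3·8 − 2·9 − 3 = 3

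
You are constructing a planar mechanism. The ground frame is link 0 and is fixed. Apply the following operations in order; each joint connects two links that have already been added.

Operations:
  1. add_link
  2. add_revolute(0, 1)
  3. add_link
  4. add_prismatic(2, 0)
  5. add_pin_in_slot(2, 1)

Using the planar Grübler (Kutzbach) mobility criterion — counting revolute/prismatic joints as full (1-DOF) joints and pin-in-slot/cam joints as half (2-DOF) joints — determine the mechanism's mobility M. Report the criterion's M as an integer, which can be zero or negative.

[1;0;0] (link 0 is ground)
L+ [2;0;0]
R(0,1)∈J1 [2;1;0]
L+ [3;1;0]
P(2,0)∈J1 [3;2;0]
PS(2,1)∈J2 [3;2;1]
mobility = 6 − 4 − 1 = 1

M = 1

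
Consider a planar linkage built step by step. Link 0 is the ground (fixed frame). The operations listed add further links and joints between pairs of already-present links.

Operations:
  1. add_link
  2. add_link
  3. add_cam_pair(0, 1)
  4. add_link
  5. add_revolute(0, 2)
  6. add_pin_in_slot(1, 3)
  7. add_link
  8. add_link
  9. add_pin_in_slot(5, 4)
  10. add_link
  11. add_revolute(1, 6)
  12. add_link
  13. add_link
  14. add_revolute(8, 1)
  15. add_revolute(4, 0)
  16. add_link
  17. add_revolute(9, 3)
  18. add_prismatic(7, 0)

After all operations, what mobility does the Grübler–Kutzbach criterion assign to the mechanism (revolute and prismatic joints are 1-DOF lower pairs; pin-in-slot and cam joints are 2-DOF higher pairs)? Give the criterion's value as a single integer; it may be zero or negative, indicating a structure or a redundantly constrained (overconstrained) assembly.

M = 12

[1;0;0] (link 0 is ground)
L+ [2;0;0]
L+ [3;0;0]
C(0,1)∈J2 [3;0;1]
L+ [4;0;1]
R(0,2)∈J1 [4;1;1]
PS(1,3)∈J2 [4;1;2]
L+ [5;1;2]
L+ [6;1;2]
PS(5,4)∈J2 [6;1;3]
L+ [7;1;3]
R(1,6)∈J1 [7;2;3]
L+ [8;2;3]
L+ [9;2;3]
R(8,1)∈J1 [9;3;3]
R(4,0)∈J1 [9;4;3]
L+ [10;4;3]
R(9,3)∈J1 [10;5;3]
P(7,0)∈J1 [10;6;3]
mobility = 27 − 12 − 3 = 12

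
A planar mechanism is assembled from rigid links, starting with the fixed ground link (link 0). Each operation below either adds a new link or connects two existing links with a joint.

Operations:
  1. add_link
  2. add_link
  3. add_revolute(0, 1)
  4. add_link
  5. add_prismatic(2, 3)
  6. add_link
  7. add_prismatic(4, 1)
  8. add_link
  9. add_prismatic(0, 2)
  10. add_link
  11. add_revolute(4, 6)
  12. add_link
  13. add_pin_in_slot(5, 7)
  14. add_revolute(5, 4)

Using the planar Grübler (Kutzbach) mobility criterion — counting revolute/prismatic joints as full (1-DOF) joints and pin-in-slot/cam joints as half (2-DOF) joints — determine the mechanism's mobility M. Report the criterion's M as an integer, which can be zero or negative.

M = 8

(L,J1,J2)=(1,0,0); link0 fixed
link1: (2,0,0)
link2: (3,0,0)
R 0-1 [J1]: (3,1,0)
link3: (4,1,0)
P 2-3 [J1]: (4,2,0)
link4: (5,2,0)
P 4-1 [J1]: (5,3,0)
link5: (6,3,0)
P 0-2 [J1]: (6,4,0)
link6: (7,4,0)
R 4-6 [J1]: (7,5,0)
link7: (8,5,0)
PS 5-7 [J2]: (8,5,1)
R 5-4 [J1]: (8,6,1)
Grübler: 3·7 − 2·6 − 1 = 8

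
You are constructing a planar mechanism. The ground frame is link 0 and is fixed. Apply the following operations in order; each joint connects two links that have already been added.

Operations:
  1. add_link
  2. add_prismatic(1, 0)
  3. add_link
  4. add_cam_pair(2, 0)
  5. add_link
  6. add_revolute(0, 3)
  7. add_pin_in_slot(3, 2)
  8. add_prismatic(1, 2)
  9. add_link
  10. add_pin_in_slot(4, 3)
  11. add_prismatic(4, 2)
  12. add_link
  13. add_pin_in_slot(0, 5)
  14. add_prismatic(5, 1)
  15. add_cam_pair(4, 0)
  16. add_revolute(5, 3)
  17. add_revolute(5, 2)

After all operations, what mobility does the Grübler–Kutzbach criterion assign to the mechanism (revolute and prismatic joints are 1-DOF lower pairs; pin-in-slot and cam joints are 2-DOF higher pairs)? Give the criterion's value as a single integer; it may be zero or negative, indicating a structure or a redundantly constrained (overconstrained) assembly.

L=1 J1=0 J2=0
add link → L=2 J1=0 J2=0
P@1,0 dof=1 J1 → L=2 J1=1 J2=0
add link → L=3 J1=1 J2=0
C@2,0 dof=2 J2 → L=3 J1=1 J2=1
add link → L=4 J1=1 J2=1
R@0,3 dof=1 J1 → L=4 J1=2 J2=1
PS@3,2 dof=2 J2 → L=4 J1=2 J2=2
P@1,2 dof=1 J1 → L=4 J1=3 J2=2
add link → L=5 J1=3 J2=2
PS@4,3 dof=2 J2 → L=5 J1=3 J2=3
P@4,2 dof=1 J1 → L=5 J1=4 J2=3
add link → L=6 J1=4 J2=3
PS@0,5 dof=2 J2 → L=6 J1=4 J2=4
P@5,1 dof=1 J1 → L=6 J1=5 J2=4
C@4,0 dof=2 J2 → L=6 J1=5 J2=5
R@5,3 dof=1 J1 → L=6 J1=6 J2=5
R@5,2 dof=1 J1 → L=6 J1=7 J2=5
M=3(L−1)−2J1−J2=3·5−2·7−5=-4

M = -4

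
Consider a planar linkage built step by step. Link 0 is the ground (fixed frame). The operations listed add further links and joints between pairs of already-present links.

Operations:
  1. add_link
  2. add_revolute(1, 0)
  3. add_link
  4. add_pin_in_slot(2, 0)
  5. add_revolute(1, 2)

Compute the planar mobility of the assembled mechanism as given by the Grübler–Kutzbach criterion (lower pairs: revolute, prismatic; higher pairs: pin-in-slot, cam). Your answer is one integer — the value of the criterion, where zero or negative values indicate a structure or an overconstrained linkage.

M = 1

link 0 = ground. State L|J1|J2 = 1|0|0
+link1  2|0|0
R(1,0) f=1→J1  2|1|0
+link2  3|1|0
PS(2,0) f=2→J2  3|1|1
R(1,2) f=1→J1  3|2|1
M = 3(3−1)−2·2−1 = 6−4−1 = 1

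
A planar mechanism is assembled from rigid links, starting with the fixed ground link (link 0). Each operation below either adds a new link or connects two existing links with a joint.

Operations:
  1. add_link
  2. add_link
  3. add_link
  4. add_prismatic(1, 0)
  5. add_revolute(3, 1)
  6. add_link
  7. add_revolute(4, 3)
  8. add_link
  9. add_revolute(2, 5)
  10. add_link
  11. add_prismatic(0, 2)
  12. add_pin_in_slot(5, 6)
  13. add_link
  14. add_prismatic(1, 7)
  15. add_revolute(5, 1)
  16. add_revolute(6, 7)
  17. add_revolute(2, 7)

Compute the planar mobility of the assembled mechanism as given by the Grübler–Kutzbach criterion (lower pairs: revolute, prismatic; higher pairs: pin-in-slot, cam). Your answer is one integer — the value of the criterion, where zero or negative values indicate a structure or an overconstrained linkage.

M = 2

ground; <1,0,0>
#1 <2,0,0>
#2 <3,0,0>
#3 <4,0,0>
P:1↔0 J1 <4,1,0>
R:3↔1 J1 <4,2,0>
#4 <5,2,0>
R:4↔3 J1 <5,3,0>
#5 <6,3,0>
R:2↔5 J1 <6,4,0>
#6 <7,4,0>
P:0↔2 J1 <7,5,0>
PS:5↔6 J2 <7,5,1>
#7 <8,5,1>
P:1↔7 J1 <8,6,1>
R:5↔1 J1 <8,7,1>
R:6↔7 J1 <8,8,1>
R:2↔7 J1 <8,9,1>
3×7 − 2×9 − 1×1 = 2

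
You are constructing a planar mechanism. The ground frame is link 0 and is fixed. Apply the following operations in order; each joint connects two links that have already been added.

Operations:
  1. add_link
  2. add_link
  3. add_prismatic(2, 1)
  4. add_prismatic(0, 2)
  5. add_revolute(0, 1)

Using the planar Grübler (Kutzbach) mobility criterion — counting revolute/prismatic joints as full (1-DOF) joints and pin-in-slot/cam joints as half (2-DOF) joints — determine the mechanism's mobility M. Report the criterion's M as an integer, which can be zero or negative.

M = 0

link 0 = ground. State L|J1|J2 = 1|0|0
+link1  2|0|0
+link2  3|0|0
P(2,1) f=1→J1  3|1|0
P(0,2) f=1→J1  3|2|0
R(0,1) f=1→J1  3|3|0
M = 3(3−1)−2·3−0 = 6−6−0 = 0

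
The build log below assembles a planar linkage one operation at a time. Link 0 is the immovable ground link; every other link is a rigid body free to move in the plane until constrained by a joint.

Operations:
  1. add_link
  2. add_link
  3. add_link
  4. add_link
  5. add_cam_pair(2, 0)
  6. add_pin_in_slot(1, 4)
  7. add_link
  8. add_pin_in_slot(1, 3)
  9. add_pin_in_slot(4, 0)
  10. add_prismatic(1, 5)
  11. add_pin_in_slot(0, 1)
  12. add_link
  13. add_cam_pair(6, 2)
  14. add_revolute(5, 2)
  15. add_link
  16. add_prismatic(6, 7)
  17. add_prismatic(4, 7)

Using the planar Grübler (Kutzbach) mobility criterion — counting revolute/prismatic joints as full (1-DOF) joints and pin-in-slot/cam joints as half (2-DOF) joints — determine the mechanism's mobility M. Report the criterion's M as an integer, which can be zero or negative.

M = 7

ground; <1,0,0>
#1 <2,0,0>
#2 <3,0,0>
#3 <4,0,0>
#4 <5,0,0>
C:2↔0 J2 <5,0,1>
PS:1↔4 J2 <5,0,2>
#5 <6,0,2>
PS:1↔3 J2 <6,0,3>
PS:4↔0 J2 <6,0,4>
P:1↔5 J1 <6,1,4>
PS:0↔1 J2 <6,1,5>
#6 <7,1,5>
C:6↔2 J2 <7,1,6>
R:5↔2 J1 <7,2,6>
#7 <8,2,6>
P:6↔7 J1 <8,3,6>
P:4↔7 J1 <8,4,6>
3×7 − 2×4 − 1×6 = 7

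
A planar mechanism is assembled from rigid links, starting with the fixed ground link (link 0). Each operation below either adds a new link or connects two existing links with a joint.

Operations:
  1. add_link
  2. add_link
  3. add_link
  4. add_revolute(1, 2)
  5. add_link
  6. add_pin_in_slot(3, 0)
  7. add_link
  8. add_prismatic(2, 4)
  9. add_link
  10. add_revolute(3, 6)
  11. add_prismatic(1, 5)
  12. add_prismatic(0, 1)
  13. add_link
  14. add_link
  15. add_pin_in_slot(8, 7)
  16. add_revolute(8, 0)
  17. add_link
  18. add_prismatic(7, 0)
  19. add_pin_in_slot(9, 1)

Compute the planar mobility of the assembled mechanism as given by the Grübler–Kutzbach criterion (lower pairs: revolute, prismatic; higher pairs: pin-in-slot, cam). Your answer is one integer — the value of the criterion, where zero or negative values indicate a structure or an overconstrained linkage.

link 0 = ground. State L|J1|J2 = 1|0|0
+link1  2|0|0
+link2  3|0|0
+link3  4|0|0
R(1,2) f=1→J1  4|1|0
+link4  5|1|0
PS(3,0) f=2→J2  5|1|1
+link5  6|1|1
P(2,4) f=1→J1  6|2|1
+link6  7|2|1
R(3,6) f=1→J1  7|3|1
P(1,5) f=1→J1  7|4|1
P(0,1) f=1→J1  7|5|1
+link7  8|5|1
+link8  9|5|1
PS(8,7) f=2→J2  9|5|2
R(8,0) f=1→J1  9|6|2
+link9  10|6|2
P(7,0) f=1→J1  10|7|2
PS(9,1) f=2→J2  10|7|3
M = 3(10−1)−2·7−3 = 27−14−3 = 10

M = 10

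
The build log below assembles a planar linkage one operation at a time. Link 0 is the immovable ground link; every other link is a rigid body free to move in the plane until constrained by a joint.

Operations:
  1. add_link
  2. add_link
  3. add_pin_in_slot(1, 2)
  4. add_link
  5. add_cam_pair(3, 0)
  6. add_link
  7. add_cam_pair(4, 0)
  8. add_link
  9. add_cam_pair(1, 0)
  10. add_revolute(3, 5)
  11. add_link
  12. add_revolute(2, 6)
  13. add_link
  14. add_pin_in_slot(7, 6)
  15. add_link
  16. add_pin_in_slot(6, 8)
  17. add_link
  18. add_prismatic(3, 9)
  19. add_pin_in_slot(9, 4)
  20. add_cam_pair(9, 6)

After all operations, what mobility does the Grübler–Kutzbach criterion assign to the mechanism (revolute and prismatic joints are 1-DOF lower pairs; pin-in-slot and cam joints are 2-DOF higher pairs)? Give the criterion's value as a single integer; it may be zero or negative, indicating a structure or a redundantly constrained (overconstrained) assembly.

L=1 J1=0 J2=0
add link → L=2 J1=0 J2=0
add link → L=3 J1=0 J2=0
PS@1,2 dof=2 J2 → L=3 J1=0 J2=1
add link → L=4 J1=0 J2=1
C@3,0 dof=2 J2 → L=4 J1=0 J2=2
add link → L=5 J1=0 J2=2
C@4,0 dof=2 J2 → L=5 J1=0 J2=3
add link → L=6 J1=0 J2=3
C@1,0 dof=2 J2 → L=6 J1=0 J2=4
R@3,5 dof=1 J1 → L=6 J1=1 J2=4
add link → L=7 J1=1 J2=4
R@2,6 dof=1 J1 → L=7 J1=2 J2=4
add link → L=8 J1=2 J2=4
PS@7,6 dof=2 J2 → L=8 J1=2 J2=5
add link → L=9 J1=2 J2=5
PS@6,8 dof=2 J2 → L=9 J1=2 J2=6
add link → L=10 J1=2 J2=6
P@3,9 dof=1 J1 → L=10 J1=3 J2=6
PS@9,4 dof=2 J2 → L=10 J1=3 J2=7
C@9,6 dof=2 J2 → L=10 J1=3 J2=8
M=3(L−1)−2J1−J2=3·9−2·3−8=13

M = 13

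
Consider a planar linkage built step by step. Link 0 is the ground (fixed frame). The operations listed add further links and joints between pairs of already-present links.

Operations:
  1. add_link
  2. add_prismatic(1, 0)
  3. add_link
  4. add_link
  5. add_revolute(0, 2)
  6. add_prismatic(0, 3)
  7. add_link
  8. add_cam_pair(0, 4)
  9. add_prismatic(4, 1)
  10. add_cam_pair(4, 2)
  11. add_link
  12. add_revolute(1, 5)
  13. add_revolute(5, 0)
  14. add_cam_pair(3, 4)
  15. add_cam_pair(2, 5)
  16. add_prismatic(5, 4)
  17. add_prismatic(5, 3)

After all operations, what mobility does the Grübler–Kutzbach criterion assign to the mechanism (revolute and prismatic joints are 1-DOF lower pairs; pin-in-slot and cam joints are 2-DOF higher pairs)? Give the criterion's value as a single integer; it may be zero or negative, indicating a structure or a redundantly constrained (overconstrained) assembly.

M = -5

(L,J1,J2)=(1,0,0); link0 fixed
link1: (2,0,0)
P 1-0 [J1]: (2,1,0)
link2: (3,1,0)
link3: (4,1,0)
R 0-2 [J1]: (4,2,0)
P 0-3 [J1]: (4,3,0)
link4: (5,3,0)
C 0-4 [J2]: (5,3,1)
P 4-1 [J1]: (5,4,1)
C 4-2 [J2]: (5,4,2)
link5: (6,4,2)
R 1-5 [J1]: (6,5,2)
R 5-0 [J1]: (6,6,2)
C 3-4 [J2]: (6,6,3)
C 2-5 [J2]: (6,6,4)
P 5-4 [J1]: (6,7,4)
P 5-3 [J1]: (6,8,4)
Grübler: 3·5 − 2·8 − 4 = -5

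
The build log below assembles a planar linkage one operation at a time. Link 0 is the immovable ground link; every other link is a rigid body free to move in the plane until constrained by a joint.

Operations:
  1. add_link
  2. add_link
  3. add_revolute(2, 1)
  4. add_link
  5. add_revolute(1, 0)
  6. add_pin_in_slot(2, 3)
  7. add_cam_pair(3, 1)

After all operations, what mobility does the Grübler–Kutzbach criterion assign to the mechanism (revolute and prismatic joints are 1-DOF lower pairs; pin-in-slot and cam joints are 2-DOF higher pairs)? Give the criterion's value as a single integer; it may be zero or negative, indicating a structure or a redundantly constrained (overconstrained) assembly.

M = 3

ground; <1,0,0>
#1 <2,0,0>
#2 <3,0,0>
R:2↔1 J1 <3,1,0>
#3 <4,1,0>
R:1↔0 J1 <4,2,0>
PS:2↔3 J2 <4,2,1>
C:3↔1 J2 <4,2,2>
3×3 − 2×2 − 1×2 = 3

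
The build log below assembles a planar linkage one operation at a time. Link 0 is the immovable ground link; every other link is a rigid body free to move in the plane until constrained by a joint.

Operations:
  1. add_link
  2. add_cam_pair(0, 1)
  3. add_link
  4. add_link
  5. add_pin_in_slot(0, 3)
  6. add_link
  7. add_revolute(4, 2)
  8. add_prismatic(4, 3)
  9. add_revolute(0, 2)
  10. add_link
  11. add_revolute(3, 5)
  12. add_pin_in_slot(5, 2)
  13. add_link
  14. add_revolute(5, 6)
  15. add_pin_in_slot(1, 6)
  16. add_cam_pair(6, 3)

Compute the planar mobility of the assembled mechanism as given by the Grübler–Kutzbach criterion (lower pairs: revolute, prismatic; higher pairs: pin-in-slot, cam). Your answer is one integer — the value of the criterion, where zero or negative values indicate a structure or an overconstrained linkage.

M = 3

ground; <1,0,0>
#1 <2,0,0>
C:0↔1 J2 <2,0,1>
#2 <3,0,1>
#3 <4,0,1>
PS:0↔3 J2 <4,0,2>
#4 <5,0,2>
R:4↔2 J1 <5,1,2>
P:4↔3 J1 <5,2,2>
R:0↔2 J1 <5,3,2>
#5 <6,3,2>
R:3↔5 J1 <6,4,2>
PS:5↔2 J2 <6,4,3>
#6 <7,4,3>
R:5↔6 J1 <7,5,3>
PS:1↔6 J2 <7,5,4>
C:6↔3 J2 <7,5,5>
3×6 − 2×5 − 1×5 = 3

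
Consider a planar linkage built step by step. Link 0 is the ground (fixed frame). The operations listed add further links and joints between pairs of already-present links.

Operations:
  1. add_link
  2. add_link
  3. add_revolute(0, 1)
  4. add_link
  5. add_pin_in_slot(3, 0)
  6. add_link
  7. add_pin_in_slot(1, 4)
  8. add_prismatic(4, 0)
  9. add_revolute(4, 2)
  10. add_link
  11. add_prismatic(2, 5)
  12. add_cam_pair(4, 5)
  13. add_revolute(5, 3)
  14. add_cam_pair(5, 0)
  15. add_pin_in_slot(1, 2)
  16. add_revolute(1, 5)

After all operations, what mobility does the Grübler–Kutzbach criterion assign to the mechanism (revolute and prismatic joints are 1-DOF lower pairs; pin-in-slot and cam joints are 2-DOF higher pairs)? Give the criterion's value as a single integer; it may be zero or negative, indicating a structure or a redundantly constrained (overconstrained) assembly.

M = -2

ground; <1,0,0>
#1 <2,0,0>
#2 <3,0,0>
R:0↔1 J1 <3,1,0>
#3 <4,1,0>
PS:3↔0 J2 <4,1,1>
#4 <5,1,1>
PS:1↔4 J2 <5,1,2>
P:4↔0 J1 <5,2,2>
R:4↔2 J1 <5,3,2>
#5 <6,3,2>
P:2↔5 J1 <6,4,2>
C:4↔5 J2 <6,4,3>
R:5↔3 J1 <6,5,3>
C:5↔0 J2 <6,5,4>
PS:1↔2 J2 <6,5,5>
R:1↔5 J1 <6,6,5>
3×5 − 2×6 − 1×5 = -2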